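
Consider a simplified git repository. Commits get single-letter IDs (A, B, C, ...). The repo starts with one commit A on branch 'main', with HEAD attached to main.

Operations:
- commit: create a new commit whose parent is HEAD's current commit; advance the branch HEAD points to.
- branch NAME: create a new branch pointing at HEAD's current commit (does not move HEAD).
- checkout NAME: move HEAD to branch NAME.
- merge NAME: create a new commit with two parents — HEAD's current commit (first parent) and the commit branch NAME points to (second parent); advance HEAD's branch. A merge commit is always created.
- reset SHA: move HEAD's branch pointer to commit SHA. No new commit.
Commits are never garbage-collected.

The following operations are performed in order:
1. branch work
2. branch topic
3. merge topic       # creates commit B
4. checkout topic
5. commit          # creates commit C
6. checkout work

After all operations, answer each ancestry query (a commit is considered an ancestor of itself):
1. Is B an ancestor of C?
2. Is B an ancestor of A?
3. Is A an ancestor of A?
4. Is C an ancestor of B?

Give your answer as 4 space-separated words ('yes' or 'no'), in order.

Answer: no no yes no

Derivation:
After op 1 (branch): HEAD=main@A [main=A work=A]
After op 2 (branch): HEAD=main@A [main=A topic=A work=A]
After op 3 (merge): HEAD=main@B [main=B topic=A work=A]
After op 4 (checkout): HEAD=topic@A [main=B topic=A work=A]
After op 5 (commit): HEAD=topic@C [main=B topic=C work=A]
After op 6 (checkout): HEAD=work@A [main=B topic=C work=A]
ancestors(C) = {A,C}; B in? no
ancestors(A) = {A}; B in? no
ancestors(A) = {A}; A in? yes
ancestors(B) = {A,B}; C in? no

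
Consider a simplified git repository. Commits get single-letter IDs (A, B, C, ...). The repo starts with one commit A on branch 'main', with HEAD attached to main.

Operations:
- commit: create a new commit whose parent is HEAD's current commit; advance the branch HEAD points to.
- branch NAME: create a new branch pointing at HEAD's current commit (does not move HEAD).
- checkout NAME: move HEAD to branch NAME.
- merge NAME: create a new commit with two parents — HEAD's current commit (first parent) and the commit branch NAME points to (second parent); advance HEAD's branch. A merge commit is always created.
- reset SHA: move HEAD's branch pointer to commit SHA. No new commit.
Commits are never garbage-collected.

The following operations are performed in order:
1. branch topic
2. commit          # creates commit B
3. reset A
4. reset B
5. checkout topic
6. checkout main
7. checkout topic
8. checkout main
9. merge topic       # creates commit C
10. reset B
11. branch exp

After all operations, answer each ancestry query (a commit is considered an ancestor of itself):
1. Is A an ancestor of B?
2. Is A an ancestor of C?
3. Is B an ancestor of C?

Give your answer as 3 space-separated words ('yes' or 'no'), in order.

Answer: yes yes yes

Derivation:
After op 1 (branch): HEAD=main@A [main=A topic=A]
After op 2 (commit): HEAD=main@B [main=B topic=A]
After op 3 (reset): HEAD=main@A [main=A topic=A]
After op 4 (reset): HEAD=main@B [main=B topic=A]
After op 5 (checkout): HEAD=topic@A [main=B topic=A]
After op 6 (checkout): HEAD=main@B [main=B topic=A]
After op 7 (checkout): HEAD=topic@A [main=B topic=A]
After op 8 (checkout): HEAD=main@B [main=B topic=A]
After op 9 (merge): HEAD=main@C [main=C topic=A]
After op 10 (reset): HEAD=main@B [main=B topic=A]
After op 11 (branch): HEAD=main@B [exp=B main=B topic=A]
ancestors(B) = {A,B}; A in? yes
ancestors(C) = {A,B,C}; A in? yes
ancestors(C) = {A,B,C}; B in? yes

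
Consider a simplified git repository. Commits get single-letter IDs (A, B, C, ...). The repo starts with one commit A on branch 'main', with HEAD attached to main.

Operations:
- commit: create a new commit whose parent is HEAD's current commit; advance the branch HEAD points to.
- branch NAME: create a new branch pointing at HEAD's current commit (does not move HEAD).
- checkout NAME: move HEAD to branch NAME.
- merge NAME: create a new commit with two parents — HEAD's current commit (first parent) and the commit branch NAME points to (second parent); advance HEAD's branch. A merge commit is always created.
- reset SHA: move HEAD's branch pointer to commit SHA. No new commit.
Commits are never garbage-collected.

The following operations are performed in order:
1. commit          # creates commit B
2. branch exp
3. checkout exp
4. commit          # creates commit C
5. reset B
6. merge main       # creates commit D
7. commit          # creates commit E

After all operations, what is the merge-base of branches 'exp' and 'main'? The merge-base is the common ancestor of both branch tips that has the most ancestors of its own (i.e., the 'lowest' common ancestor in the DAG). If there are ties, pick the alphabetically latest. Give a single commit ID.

Answer: B

Derivation:
After op 1 (commit): HEAD=main@B [main=B]
After op 2 (branch): HEAD=main@B [exp=B main=B]
After op 3 (checkout): HEAD=exp@B [exp=B main=B]
After op 4 (commit): HEAD=exp@C [exp=C main=B]
After op 5 (reset): HEAD=exp@B [exp=B main=B]
After op 6 (merge): HEAD=exp@D [exp=D main=B]
After op 7 (commit): HEAD=exp@E [exp=E main=B]
ancestors(exp=E): ['A', 'B', 'D', 'E']
ancestors(main=B): ['A', 'B']
common: ['A', 'B']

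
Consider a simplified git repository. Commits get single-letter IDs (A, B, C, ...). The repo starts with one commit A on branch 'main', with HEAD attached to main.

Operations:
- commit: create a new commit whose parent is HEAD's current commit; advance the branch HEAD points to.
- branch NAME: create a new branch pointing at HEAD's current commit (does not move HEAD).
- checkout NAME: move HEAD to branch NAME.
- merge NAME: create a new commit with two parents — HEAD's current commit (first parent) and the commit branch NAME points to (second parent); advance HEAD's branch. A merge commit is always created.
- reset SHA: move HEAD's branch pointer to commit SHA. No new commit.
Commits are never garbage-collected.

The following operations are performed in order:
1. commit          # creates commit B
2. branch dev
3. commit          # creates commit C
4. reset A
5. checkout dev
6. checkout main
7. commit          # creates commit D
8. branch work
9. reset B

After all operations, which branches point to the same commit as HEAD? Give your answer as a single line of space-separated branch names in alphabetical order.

After op 1 (commit): HEAD=main@B [main=B]
After op 2 (branch): HEAD=main@B [dev=B main=B]
After op 3 (commit): HEAD=main@C [dev=B main=C]
After op 4 (reset): HEAD=main@A [dev=B main=A]
After op 5 (checkout): HEAD=dev@B [dev=B main=A]
After op 6 (checkout): HEAD=main@A [dev=B main=A]
After op 7 (commit): HEAD=main@D [dev=B main=D]
After op 8 (branch): HEAD=main@D [dev=B main=D work=D]
After op 9 (reset): HEAD=main@B [dev=B main=B work=D]

Answer: dev main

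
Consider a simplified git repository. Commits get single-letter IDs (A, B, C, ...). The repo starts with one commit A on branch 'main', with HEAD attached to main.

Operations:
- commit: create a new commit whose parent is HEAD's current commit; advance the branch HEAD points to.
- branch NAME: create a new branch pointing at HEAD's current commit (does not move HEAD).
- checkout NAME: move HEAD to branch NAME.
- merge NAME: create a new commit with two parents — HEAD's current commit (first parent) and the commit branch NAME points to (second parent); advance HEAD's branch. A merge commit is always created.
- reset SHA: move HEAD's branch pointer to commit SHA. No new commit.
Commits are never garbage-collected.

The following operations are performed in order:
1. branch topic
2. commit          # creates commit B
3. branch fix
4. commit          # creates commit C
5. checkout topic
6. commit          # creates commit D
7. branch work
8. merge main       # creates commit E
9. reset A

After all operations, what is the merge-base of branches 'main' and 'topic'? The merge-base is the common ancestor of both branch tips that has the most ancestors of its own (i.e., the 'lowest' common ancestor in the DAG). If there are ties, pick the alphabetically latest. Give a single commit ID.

Answer: A

Derivation:
After op 1 (branch): HEAD=main@A [main=A topic=A]
After op 2 (commit): HEAD=main@B [main=B topic=A]
After op 3 (branch): HEAD=main@B [fix=B main=B topic=A]
After op 4 (commit): HEAD=main@C [fix=B main=C topic=A]
After op 5 (checkout): HEAD=topic@A [fix=B main=C topic=A]
After op 6 (commit): HEAD=topic@D [fix=B main=C topic=D]
After op 7 (branch): HEAD=topic@D [fix=B main=C topic=D work=D]
After op 8 (merge): HEAD=topic@E [fix=B main=C topic=E work=D]
After op 9 (reset): HEAD=topic@A [fix=B main=C topic=A work=D]
ancestors(main=C): ['A', 'B', 'C']
ancestors(topic=A): ['A']
common: ['A']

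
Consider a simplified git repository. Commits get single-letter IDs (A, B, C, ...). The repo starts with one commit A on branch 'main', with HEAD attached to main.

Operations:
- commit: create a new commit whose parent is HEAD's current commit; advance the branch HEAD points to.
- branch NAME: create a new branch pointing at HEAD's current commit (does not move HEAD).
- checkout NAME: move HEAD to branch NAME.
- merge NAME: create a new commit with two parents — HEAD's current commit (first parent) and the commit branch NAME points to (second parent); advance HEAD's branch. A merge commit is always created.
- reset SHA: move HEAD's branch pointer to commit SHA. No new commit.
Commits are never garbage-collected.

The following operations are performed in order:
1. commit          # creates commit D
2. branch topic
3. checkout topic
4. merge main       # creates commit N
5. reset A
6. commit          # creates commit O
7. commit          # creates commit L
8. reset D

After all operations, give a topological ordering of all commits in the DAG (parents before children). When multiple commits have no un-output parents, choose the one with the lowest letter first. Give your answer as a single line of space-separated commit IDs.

Answer: A D N O L

Derivation:
After op 1 (commit): HEAD=main@D [main=D]
After op 2 (branch): HEAD=main@D [main=D topic=D]
After op 3 (checkout): HEAD=topic@D [main=D topic=D]
After op 4 (merge): HEAD=topic@N [main=D topic=N]
After op 5 (reset): HEAD=topic@A [main=D topic=A]
After op 6 (commit): HEAD=topic@O [main=D topic=O]
After op 7 (commit): HEAD=topic@L [main=D topic=L]
After op 8 (reset): HEAD=topic@D [main=D topic=D]
commit A: parents=[]
commit D: parents=['A']
commit L: parents=['O']
commit N: parents=['D', 'D']
commit O: parents=['A']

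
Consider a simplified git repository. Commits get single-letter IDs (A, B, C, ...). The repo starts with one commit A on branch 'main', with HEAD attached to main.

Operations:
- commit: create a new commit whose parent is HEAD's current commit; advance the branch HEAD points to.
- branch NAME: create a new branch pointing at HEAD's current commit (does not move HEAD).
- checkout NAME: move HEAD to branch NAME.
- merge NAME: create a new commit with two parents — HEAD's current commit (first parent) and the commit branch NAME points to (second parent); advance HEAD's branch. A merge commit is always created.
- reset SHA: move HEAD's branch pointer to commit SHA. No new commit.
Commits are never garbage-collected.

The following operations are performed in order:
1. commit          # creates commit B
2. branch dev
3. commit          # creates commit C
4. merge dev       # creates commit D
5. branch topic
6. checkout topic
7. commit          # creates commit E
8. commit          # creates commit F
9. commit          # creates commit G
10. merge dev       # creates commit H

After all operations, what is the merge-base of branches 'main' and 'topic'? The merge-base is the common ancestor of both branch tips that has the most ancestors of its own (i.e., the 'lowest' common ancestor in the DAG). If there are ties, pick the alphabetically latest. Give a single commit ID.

Answer: D

Derivation:
After op 1 (commit): HEAD=main@B [main=B]
After op 2 (branch): HEAD=main@B [dev=B main=B]
After op 3 (commit): HEAD=main@C [dev=B main=C]
After op 4 (merge): HEAD=main@D [dev=B main=D]
After op 5 (branch): HEAD=main@D [dev=B main=D topic=D]
After op 6 (checkout): HEAD=topic@D [dev=B main=D topic=D]
After op 7 (commit): HEAD=topic@E [dev=B main=D topic=E]
After op 8 (commit): HEAD=topic@F [dev=B main=D topic=F]
After op 9 (commit): HEAD=topic@G [dev=B main=D topic=G]
After op 10 (merge): HEAD=topic@H [dev=B main=D topic=H]
ancestors(main=D): ['A', 'B', 'C', 'D']
ancestors(topic=H): ['A', 'B', 'C', 'D', 'E', 'F', 'G', 'H']
common: ['A', 'B', 'C', 'D']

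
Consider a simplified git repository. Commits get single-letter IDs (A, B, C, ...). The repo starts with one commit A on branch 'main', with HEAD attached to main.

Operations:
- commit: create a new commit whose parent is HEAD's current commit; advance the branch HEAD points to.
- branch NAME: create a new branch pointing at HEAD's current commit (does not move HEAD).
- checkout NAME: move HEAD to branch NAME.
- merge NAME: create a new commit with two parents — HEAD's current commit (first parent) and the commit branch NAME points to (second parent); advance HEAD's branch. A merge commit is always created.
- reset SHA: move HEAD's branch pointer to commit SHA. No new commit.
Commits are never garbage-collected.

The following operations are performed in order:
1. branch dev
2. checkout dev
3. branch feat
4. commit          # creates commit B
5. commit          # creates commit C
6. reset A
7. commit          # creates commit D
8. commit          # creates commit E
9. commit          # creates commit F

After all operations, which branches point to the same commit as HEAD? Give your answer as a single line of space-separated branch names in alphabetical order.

After op 1 (branch): HEAD=main@A [dev=A main=A]
After op 2 (checkout): HEAD=dev@A [dev=A main=A]
After op 3 (branch): HEAD=dev@A [dev=A feat=A main=A]
After op 4 (commit): HEAD=dev@B [dev=B feat=A main=A]
After op 5 (commit): HEAD=dev@C [dev=C feat=A main=A]
After op 6 (reset): HEAD=dev@A [dev=A feat=A main=A]
After op 7 (commit): HEAD=dev@D [dev=D feat=A main=A]
After op 8 (commit): HEAD=dev@E [dev=E feat=A main=A]
After op 9 (commit): HEAD=dev@F [dev=F feat=A main=A]

Answer: dev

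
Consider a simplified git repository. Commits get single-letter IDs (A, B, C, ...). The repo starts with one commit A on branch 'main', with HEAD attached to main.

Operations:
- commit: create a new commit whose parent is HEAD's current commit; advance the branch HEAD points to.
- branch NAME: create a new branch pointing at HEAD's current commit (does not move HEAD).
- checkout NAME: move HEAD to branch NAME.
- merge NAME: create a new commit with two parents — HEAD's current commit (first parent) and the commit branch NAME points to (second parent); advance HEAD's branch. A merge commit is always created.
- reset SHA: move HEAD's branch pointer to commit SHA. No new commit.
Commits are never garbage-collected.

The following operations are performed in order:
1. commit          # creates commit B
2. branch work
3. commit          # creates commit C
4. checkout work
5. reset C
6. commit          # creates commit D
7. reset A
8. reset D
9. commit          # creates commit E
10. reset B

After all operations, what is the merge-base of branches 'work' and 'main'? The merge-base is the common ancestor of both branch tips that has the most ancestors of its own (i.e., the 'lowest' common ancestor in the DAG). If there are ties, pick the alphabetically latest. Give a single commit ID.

Answer: B

Derivation:
After op 1 (commit): HEAD=main@B [main=B]
After op 2 (branch): HEAD=main@B [main=B work=B]
After op 3 (commit): HEAD=main@C [main=C work=B]
After op 4 (checkout): HEAD=work@B [main=C work=B]
After op 5 (reset): HEAD=work@C [main=C work=C]
After op 6 (commit): HEAD=work@D [main=C work=D]
After op 7 (reset): HEAD=work@A [main=C work=A]
After op 8 (reset): HEAD=work@D [main=C work=D]
After op 9 (commit): HEAD=work@E [main=C work=E]
After op 10 (reset): HEAD=work@B [main=C work=B]
ancestors(work=B): ['A', 'B']
ancestors(main=C): ['A', 'B', 'C']
common: ['A', 'B']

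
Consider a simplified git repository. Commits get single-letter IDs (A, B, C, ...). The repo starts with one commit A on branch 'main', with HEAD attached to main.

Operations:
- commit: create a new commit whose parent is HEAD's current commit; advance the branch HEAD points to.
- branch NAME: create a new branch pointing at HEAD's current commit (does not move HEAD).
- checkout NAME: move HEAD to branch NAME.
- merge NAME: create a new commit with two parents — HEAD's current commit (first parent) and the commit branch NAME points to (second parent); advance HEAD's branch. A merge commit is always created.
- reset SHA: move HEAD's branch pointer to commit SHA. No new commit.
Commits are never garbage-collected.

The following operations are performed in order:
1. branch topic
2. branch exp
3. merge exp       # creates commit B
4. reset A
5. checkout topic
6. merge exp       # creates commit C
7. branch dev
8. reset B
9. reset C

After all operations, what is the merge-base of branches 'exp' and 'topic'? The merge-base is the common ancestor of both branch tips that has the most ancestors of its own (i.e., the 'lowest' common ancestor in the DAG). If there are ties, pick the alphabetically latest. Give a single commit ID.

Answer: A

Derivation:
After op 1 (branch): HEAD=main@A [main=A topic=A]
After op 2 (branch): HEAD=main@A [exp=A main=A topic=A]
After op 3 (merge): HEAD=main@B [exp=A main=B topic=A]
After op 4 (reset): HEAD=main@A [exp=A main=A topic=A]
After op 5 (checkout): HEAD=topic@A [exp=A main=A topic=A]
After op 6 (merge): HEAD=topic@C [exp=A main=A topic=C]
After op 7 (branch): HEAD=topic@C [dev=C exp=A main=A topic=C]
After op 8 (reset): HEAD=topic@B [dev=C exp=A main=A topic=B]
After op 9 (reset): HEAD=topic@C [dev=C exp=A main=A topic=C]
ancestors(exp=A): ['A']
ancestors(topic=C): ['A', 'C']
common: ['A']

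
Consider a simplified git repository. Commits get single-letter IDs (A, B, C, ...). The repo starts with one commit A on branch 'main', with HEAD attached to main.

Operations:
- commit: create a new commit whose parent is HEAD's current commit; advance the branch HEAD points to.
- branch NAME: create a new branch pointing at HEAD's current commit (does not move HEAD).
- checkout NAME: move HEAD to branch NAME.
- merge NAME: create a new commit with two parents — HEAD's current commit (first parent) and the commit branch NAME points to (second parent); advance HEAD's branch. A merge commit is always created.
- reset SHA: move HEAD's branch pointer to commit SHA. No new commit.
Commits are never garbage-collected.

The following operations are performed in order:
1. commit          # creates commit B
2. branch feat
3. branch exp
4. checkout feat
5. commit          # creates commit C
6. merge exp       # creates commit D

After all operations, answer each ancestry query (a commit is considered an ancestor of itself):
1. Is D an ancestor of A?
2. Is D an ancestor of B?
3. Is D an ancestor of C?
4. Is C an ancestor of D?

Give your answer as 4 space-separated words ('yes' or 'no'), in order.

After op 1 (commit): HEAD=main@B [main=B]
After op 2 (branch): HEAD=main@B [feat=B main=B]
After op 3 (branch): HEAD=main@B [exp=B feat=B main=B]
After op 4 (checkout): HEAD=feat@B [exp=B feat=B main=B]
After op 5 (commit): HEAD=feat@C [exp=B feat=C main=B]
After op 6 (merge): HEAD=feat@D [exp=B feat=D main=B]
ancestors(A) = {A}; D in? no
ancestors(B) = {A,B}; D in? no
ancestors(C) = {A,B,C}; D in? no
ancestors(D) = {A,B,C,D}; C in? yes

Answer: no no no yes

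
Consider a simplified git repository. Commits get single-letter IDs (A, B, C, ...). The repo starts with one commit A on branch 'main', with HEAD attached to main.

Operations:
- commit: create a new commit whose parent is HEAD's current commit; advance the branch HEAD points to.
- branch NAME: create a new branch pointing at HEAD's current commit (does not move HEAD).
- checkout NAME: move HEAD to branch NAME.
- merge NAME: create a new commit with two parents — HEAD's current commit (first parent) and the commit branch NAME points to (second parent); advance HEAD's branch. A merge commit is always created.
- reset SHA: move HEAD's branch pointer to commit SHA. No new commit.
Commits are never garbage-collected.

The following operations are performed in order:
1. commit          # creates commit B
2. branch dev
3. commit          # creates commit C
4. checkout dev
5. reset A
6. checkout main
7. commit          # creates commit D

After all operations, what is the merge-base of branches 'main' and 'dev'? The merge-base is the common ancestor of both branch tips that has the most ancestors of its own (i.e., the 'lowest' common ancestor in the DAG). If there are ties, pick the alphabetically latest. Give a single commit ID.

After op 1 (commit): HEAD=main@B [main=B]
After op 2 (branch): HEAD=main@B [dev=B main=B]
After op 3 (commit): HEAD=main@C [dev=B main=C]
After op 4 (checkout): HEAD=dev@B [dev=B main=C]
After op 5 (reset): HEAD=dev@A [dev=A main=C]
After op 6 (checkout): HEAD=main@C [dev=A main=C]
After op 7 (commit): HEAD=main@D [dev=A main=D]
ancestors(main=D): ['A', 'B', 'C', 'D']
ancestors(dev=A): ['A']
common: ['A']

Answer: A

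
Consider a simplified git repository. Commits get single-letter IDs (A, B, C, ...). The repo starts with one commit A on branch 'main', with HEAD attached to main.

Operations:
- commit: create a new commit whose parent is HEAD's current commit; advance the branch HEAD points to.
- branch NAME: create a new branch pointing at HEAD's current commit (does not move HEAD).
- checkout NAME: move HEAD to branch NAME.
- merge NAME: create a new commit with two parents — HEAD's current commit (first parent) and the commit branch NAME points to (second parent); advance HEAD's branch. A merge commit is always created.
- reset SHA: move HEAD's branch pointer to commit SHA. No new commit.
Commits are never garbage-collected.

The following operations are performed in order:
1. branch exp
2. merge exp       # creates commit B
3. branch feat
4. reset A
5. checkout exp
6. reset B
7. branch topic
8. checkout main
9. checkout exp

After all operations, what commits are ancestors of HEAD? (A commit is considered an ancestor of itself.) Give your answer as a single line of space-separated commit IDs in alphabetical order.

Answer: A B

Derivation:
After op 1 (branch): HEAD=main@A [exp=A main=A]
After op 2 (merge): HEAD=main@B [exp=A main=B]
After op 3 (branch): HEAD=main@B [exp=A feat=B main=B]
After op 4 (reset): HEAD=main@A [exp=A feat=B main=A]
After op 5 (checkout): HEAD=exp@A [exp=A feat=B main=A]
After op 6 (reset): HEAD=exp@B [exp=B feat=B main=A]
After op 7 (branch): HEAD=exp@B [exp=B feat=B main=A topic=B]
After op 8 (checkout): HEAD=main@A [exp=B feat=B main=A topic=B]
After op 9 (checkout): HEAD=exp@B [exp=B feat=B main=A topic=B]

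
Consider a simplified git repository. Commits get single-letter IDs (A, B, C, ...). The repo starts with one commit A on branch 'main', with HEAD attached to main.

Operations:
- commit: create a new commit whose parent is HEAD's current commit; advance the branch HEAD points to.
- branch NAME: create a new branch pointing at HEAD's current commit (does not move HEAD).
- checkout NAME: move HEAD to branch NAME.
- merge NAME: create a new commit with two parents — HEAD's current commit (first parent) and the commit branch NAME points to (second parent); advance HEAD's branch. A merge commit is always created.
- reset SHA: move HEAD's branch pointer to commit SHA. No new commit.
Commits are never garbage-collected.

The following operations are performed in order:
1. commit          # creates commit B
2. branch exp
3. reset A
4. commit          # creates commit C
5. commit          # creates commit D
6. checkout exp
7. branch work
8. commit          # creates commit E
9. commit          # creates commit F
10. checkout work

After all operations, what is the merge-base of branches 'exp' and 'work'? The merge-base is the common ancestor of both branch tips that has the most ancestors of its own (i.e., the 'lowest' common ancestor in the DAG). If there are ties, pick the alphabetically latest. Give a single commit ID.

Answer: B

Derivation:
After op 1 (commit): HEAD=main@B [main=B]
After op 2 (branch): HEAD=main@B [exp=B main=B]
After op 3 (reset): HEAD=main@A [exp=B main=A]
After op 4 (commit): HEAD=main@C [exp=B main=C]
After op 5 (commit): HEAD=main@D [exp=B main=D]
After op 6 (checkout): HEAD=exp@B [exp=B main=D]
After op 7 (branch): HEAD=exp@B [exp=B main=D work=B]
After op 8 (commit): HEAD=exp@E [exp=E main=D work=B]
After op 9 (commit): HEAD=exp@F [exp=F main=D work=B]
After op 10 (checkout): HEAD=work@B [exp=F main=D work=B]
ancestors(exp=F): ['A', 'B', 'E', 'F']
ancestors(work=B): ['A', 'B']
common: ['A', 'B']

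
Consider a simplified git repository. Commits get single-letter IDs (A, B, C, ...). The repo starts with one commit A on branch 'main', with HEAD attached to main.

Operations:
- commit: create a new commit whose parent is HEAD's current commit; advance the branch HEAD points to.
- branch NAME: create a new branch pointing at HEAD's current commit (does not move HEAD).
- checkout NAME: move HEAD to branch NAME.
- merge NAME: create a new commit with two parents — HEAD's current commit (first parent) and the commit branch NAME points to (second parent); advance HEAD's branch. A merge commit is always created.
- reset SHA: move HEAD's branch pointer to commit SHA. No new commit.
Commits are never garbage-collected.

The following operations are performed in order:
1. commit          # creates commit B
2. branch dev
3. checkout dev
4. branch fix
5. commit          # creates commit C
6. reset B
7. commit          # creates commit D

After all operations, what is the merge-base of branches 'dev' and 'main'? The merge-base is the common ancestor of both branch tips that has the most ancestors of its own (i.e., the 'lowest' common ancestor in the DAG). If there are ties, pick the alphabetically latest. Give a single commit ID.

Answer: B

Derivation:
After op 1 (commit): HEAD=main@B [main=B]
After op 2 (branch): HEAD=main@B [dev=B main=B]
After op 3 (checkout): HEAD=dev@B [dev=B main=B]
After op 4 (branch): HEAD=dev@B [dev=B fix=B main=B]
After op 5 (commit): HEAD=dev@C [dev=C fix=B main=B]
After op 6 (reset): HEAD=dev@B [dev=B fix=B main=B]
After op 7 (commit): HEAD=dev@D [dev=D fix=B main=B]
ancestors(dev=D): ['A', 'B', 'D']
ancestors(main=B): ['A', 'B']
common: ['A', 'B']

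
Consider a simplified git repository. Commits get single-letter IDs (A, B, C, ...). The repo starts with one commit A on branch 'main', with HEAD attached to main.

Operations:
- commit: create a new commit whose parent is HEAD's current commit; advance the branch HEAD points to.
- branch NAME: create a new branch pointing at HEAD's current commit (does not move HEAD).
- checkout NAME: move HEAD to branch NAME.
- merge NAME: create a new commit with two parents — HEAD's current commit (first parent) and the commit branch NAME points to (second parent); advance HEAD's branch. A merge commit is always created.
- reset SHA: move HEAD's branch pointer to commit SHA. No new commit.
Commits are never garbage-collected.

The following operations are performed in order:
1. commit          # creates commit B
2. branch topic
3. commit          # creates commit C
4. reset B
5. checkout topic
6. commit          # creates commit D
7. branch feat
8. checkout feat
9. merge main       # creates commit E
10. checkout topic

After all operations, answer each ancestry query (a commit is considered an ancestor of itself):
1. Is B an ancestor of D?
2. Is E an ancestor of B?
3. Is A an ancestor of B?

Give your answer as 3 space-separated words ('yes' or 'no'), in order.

After op 1 (commit): HEAD=main@B [main=B]
After op 2 (branch): HEAD=main@B [main=B topic=B]
After op 3 (commit): HEAD=main@C [main=C topic=B]
After op 4 (reset): HEAD=main@B [main=B topic=B]
After op 5 (checkout): HEAD=topic@B [main=B topic=B]
After op 6 (commit): HEAD=topic@D [main=B topic=D]
After op 7 (branch): HEAD=topic@D [feat=D main=B topic=D]
After op 8 (checkout): HEAD=feat@D [feat=D main=B topic=D]
After op 9 (merge): HEAD=feat@E [feat=E main=B topic=D]
After op 10 (checkout): HEAD=topic@D [feat=E main=B topic=D]
ancestors(D) = {A,B,D}; B in? yes
ancestors(B) = {A,B}; E in? no
ancestors(B) = {A,B}; A in? yes

Answer: yes no yes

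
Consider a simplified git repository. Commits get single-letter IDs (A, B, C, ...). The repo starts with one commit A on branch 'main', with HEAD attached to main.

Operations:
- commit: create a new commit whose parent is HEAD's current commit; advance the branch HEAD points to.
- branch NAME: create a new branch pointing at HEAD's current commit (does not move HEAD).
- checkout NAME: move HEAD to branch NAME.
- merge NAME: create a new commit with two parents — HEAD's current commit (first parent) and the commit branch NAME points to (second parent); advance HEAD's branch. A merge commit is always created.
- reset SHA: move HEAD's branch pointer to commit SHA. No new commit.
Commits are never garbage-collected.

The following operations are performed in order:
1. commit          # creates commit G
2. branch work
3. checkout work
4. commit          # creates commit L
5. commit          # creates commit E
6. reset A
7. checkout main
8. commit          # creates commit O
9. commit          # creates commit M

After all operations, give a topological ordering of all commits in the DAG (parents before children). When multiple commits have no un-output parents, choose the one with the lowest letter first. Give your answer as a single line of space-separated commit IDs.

After op 1 (commit): HEAD=main@G [main=G]
After op 2 (branch): HEAD=main@G [main=G work=G]
After op 3 (checkout): HEAD=work@G [main=G work=G]
After op 4 (commit): HEAD=work@L [main=G work=L]
After op 5 (commit): HEAD=work@E [main=G work=E]
After op 6 (reset): HEAD=work@A [main=G work=A]
After op 7 (checkout): HEAD=main@G [main=G work=A]
After op 8 (commit): HEAD=main@O [main=O work=A]
After op 9 (commit): HEAD=main@M [main=M work=A]
commit A: parents=[]
commit E: parents=['L']
commit G: parents=['A']
commit L: parents=['G']
commit M: parents=['O']
commit O: parents=['G']

Answer: A G L E O M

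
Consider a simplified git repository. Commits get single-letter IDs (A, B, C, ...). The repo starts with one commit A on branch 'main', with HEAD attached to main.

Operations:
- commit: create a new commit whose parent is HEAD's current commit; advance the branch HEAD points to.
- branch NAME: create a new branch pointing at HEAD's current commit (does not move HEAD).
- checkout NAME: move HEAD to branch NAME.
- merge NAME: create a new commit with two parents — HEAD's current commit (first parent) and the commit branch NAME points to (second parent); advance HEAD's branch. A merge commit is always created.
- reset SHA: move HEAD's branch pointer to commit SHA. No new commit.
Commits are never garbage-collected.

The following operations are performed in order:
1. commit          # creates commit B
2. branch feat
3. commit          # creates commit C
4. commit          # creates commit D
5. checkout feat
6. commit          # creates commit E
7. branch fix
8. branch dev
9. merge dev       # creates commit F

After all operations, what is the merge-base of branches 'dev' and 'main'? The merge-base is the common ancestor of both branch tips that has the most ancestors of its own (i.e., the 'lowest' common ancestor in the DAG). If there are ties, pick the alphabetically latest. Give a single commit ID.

Answer: B

Derivation:
After op 1 (commit): HEAD=main@B [main=B]
After op 2 (branch): HEAD=main@B [feat=B main=B]
After op 3 (commit): HEAD=main@C [feat=B main=C]
After op 4 (commit): HEAD=main@D [feat=B main=D]
After op 5 (checkout): HEAD=feat@B [feat=B main=D]
After op 6 (commit): HEAD=feat@E [feat=E main=D]
After op 7 (branch): HEAD=feat@E [feat=E fix=E main=D]
After op 8 (branch): HEAD=feat@E [dev=E feat=E fix=E main=D]
After op 9 (merge): HEAD=feat@F [dev=E feat=F fix=E main=D]
ancestors(dev=E): ['A', 'B', 'E']
ancestors(main=D): ['A', 'B', 'C', 'D']
common: ['A', 'B']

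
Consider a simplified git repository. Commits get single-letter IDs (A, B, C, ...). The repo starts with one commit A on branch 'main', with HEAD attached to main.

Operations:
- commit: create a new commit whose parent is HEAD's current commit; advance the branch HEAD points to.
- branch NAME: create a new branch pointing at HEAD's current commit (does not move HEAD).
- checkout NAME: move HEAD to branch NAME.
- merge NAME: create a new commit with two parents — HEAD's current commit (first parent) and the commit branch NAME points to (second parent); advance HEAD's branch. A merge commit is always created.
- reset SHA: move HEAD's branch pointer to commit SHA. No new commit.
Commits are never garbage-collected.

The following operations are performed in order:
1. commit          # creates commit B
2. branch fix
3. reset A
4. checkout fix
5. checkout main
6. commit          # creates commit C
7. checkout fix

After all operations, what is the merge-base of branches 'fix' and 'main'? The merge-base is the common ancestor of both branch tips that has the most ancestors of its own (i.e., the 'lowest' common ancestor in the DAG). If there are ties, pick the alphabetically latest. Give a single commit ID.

After op 1 (commit): HEAD=main@B [main=B]
After op 2 (branch): HEAD=main@B [fix=B main=B]
After op 3 (reset): HEAD=main@A [fix=B main=A]
After op 4 (checkout): HEAD=fix@B [fix=B main=A]
After op 5 (checkout): HEAD=main@A [fix=B main=A]
After op 6 (commit): HEAD=main@C [fix=B main=C]
After op 7 (checkout): HEAD=fix@B [fix=B main=C]
ancestors(fix=B): ['A', 'B']
ancestors(main=C): ['A', 'C']
common: ['A']

Answer: A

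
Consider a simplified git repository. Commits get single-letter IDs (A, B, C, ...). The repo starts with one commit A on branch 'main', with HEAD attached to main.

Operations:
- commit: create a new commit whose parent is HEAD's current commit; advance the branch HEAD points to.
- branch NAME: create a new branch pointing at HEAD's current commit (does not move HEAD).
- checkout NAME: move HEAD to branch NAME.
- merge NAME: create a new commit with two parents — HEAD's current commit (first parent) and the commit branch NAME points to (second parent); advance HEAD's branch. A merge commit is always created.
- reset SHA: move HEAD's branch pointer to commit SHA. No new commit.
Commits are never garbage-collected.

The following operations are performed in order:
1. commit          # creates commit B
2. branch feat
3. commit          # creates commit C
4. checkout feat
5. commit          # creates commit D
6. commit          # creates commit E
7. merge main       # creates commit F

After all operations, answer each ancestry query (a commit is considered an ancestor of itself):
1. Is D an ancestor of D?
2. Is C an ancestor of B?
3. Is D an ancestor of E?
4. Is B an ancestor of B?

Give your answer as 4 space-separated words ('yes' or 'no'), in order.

After op 1 (commit): HEAD=main@B [main=B]
After op 2 (branch): HEAD=main@B [feat=B main=B]
After op 3 (commit): HEAD=main@C [feat=B main=C]
After op 4 (checkout): HEAD=feat@B [feat=B main=C]
After op 5 (commit): HEAD=feat@D [feat=D main=C]
After op 6 (commit): HEAD=feat@E [feat=E main=C]
After op 7 (merge): HEAD=feat@F [feat=F main=C]
ancestors(D) = {A,B,D}; D in? yes
ancestors(B) = {A,B}; C in? no
ancestors(E) = {A,B,D,E}; D in? yes
ancestors(B) = {A,B}; B in? yes

Answer: yes no yes yes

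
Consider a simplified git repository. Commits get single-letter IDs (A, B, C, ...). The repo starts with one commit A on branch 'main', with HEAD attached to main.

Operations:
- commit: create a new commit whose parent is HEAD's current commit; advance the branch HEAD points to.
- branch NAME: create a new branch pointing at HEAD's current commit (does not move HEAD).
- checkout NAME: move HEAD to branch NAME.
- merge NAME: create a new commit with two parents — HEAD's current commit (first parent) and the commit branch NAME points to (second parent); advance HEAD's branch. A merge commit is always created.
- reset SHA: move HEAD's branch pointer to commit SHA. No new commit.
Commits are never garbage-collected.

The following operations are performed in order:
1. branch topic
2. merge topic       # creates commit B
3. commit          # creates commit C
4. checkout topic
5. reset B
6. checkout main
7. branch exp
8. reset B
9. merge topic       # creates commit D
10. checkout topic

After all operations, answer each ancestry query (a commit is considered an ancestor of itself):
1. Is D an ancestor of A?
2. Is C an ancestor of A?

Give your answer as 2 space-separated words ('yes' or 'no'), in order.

Answer: no no

Derivation:
After op 1 (branch): HEAD=main@A [main=A topic=A]
After op 2 (merge): HEAD=main@B [main=B topic=A]
After op 3 (commit): HEAD=main@C [main=C topic=A]
After op 4 (checkout): HEAD=topic@A [main=C topic=A]
After op 5 (reset): HEAD=topic@B [main=C topic=B]
After op 6 (checkout): HEAD=main@C [main=C topic=B]
After op 7 (branch): HEAD=main@C [exp=C main=C topic=B]
After op 8 (reset): HEAD=main@B [exp=C main=B topic=B]
After op 9 (merge): HEAD=main@D [exp=C main=D topic=B]
After op 10 (checkout): HEAD=topic@B [exp=C main=D topic=B]
ancestors(A) = {A}; D in? no
ancestors(A) = {A}; C in? no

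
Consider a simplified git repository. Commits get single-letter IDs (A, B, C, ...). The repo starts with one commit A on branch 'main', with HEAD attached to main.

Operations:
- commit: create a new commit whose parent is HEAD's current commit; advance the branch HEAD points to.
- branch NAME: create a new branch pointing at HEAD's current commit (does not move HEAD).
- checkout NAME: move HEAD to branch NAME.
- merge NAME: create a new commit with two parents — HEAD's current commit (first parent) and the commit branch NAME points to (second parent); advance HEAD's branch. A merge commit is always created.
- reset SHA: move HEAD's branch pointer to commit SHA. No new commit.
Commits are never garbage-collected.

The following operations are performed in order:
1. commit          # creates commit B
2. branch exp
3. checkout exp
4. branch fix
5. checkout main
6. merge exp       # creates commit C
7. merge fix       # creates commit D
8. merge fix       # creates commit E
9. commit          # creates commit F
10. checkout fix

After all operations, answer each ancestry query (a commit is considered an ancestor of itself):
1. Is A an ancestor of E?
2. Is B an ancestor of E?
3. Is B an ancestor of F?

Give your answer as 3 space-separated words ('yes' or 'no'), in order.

Answer: yes yes yes

Derivation:
After op 1 (commit): HEAD=main@B [main=B]
After op 2 (branch): HEAD=main@B [exp=B main=B]
After op 3 (checkout): HEAD=exp@B [exp=B main=B]
After op 4 (branch): HEAD=exp@B [exp=B fix=B main=B]
After op 5 (checkout): HEAD=main@B [exp=B fix=B main=B]
After op 6 (merge): HEAD=main@C [exp=B fix=B main=C]
After op 7 (merge): HEAD=main@D [exp=B fix=B main=D]
After op 8 (merge): HEAD=main@E [exp=B fix=B main=E]
After op 9 (commit): HEAD=main@F [exp=B fix=B main=F]
After op 10 (checkout): HEAD=fix@B [exp=B fix=B main=F]
ancestors(E) = {A,B,C,D,E}; A in? yes
ancestors(E) = {A,B,C,D,E}; B in? yes
ancestors(F) = {A,B,C,D,E,F}; B in? yes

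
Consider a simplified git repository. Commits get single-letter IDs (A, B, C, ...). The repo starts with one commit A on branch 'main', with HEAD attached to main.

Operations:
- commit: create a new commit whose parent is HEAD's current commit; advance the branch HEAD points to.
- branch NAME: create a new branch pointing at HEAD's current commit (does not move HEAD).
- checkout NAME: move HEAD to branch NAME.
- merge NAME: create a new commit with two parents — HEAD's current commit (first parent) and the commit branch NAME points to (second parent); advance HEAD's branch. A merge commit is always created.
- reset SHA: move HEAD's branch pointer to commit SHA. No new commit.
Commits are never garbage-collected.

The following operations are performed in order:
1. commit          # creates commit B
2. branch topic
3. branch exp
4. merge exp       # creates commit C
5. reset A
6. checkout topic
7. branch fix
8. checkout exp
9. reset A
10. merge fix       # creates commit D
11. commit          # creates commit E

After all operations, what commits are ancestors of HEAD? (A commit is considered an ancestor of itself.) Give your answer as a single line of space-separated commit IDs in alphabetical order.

Answer: A B D E

Derivation:
After op 1 (commit): HEAD=main@B [main=B]
After op 2 (branch): HEAD=main@B [main=B topic=B]
After op 3 (branch): HEAD=main@B [exp=B main=B topic=B]
After op 4 (merge): HEAD=main@C [exp=B main=C topic=B]
After op 5 (reset): HEAD=main@A [exp=B main=A topic=B]
After op 6 (checkout): HEAD=topic@B [exp=B main=A topic=B]
After op 7 (branch): HEAD=topic@B [exp=B fix=B main=A topic=B]
After op 8 (checkout): HEAD=exp@B [exp=B fix=B main=A topic=B]
After op 9 (reset): HEAD=exp@A [exp=A fix=B main=A topic=B]
After op 10 (merge): HEAD=exp@D [exp=D fix=B main=A topic=B]
After op 11 (commit): HEAD=exp@E [exp=E fix=B main=A topic=B]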